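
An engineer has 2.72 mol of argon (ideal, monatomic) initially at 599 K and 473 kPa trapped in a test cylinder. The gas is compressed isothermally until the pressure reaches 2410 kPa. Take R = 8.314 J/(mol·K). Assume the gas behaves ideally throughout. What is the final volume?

5.62 L

V₁ = nRT₁/P₁ = 2.72×8.314×599/473 = 28.6 L.
Isothermal: T stays 599 K; PV = const ⇒ V₂ = 5.62 L, P₂ = 2410 kPa.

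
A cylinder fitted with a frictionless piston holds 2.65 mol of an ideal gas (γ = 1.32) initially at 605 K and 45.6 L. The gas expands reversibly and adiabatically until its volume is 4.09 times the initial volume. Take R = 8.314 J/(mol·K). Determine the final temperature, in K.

385 K

P₁ = nRT₁/V₁ = 2.65×8.314×605/45.6 = 292 kPa.
Adiabatic: TV^(γ−1) = const ⇒ T₂ = 605×(0.244)^0.320 = 385 K; PV^γ = const ⇒ P₂ = 45.5 kPa.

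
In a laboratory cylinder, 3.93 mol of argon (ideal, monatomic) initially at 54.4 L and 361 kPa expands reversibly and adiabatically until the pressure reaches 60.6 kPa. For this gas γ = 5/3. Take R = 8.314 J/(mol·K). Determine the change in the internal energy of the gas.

T₁ = P₁V₁/(nR) = 361×54.4/(3.93×8.314) = 601 K.
Adiabatic: T₂/T₁ = (P₂/P₁)^((γ−1)/γ) ⇒ T₂ = 601×(0.168)^0.400 = 294 K; V₂ = 159 L.
For an ideal gas ΔU = nCvΔT with Cv = (3/2)R = 12.5 J/(mol·K).
ΔU = 3.93×12.5×(294−601) = -15000 J.

-15000 J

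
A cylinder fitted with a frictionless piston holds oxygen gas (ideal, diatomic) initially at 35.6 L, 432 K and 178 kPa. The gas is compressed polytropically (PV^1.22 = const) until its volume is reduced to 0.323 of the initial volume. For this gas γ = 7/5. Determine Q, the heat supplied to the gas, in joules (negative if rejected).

-3660 J

n = P₁V₁/(RT₁) = 178×35.6/(8.314×432) = 1.76 mol.
Polytropic n=1.22: T₂ = T₁(V₁/V₂)^(n−1) = 432×(3.10)^0.22 = 554 K; P₂ = P₁(V₁/V₂)^n = 707 kPa.
W = (P₁V₁−P₂V₂)/(n−1) = (178×35.6−707×11.5)/0.22 = -8130 J.
ΔU = nCvΔT = 1.76×20.8×(554−432) = 4470 J.
Q = ΔU + W = -3660 J.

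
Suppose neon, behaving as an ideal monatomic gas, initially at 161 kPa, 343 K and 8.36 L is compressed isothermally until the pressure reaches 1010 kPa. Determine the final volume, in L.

1.33 L

Isothermal: T stays 343 K; PV = const ⇒ V₂ = 1.33 L, P₂ = 1010 kPa.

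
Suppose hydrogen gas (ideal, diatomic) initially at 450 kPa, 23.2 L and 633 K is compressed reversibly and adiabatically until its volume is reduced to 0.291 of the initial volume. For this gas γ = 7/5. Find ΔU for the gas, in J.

16700 J

n = P₁V₁/(RT₁) = 450×23.2/(8.314×633) = 1.98 mol.
Adiabatic: TV^(γ−1) = const ⇒ T₂ = 633×(3.44)^0.400 = 1040 K; PV^γ = const ⇒ P₂ = 2530 kPa.
For an ideal gas ΔU = nCvΔT with Cv = (5/2)R = 20.8 J/(mol·K).
ΔU = 1.98×20.8×(1040−633) = 16700 J.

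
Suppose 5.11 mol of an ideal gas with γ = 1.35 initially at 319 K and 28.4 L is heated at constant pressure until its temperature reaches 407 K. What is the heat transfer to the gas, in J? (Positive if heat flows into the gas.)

14400 J

P₁ = nRT₁/V₁ = 5.11×8.314×319/28.4 = 477 kPa.
Isobaric: P stays 477 kPa; V/T = const ⇒ T₂ = 407 K, V₂ = 36.2 L.
W = PΔV = 477×(36.2−28.4) kPa·L = 3740 J.
ΔU = nCvΔT = 5.11×23.8×(407−319) = 10700 J.
Q = ΔU + W = nCpΔT = 14400 J.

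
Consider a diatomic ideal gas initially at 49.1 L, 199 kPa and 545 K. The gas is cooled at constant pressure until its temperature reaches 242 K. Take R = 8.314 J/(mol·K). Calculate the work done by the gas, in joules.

n = P₁V₁/(RT₁) = 199×49.1/(8.314×545) = 2.16 mol.
Isobaric: P stays 199 kPa; V/T = const ⇒ T₂ = 242 K, V₂ = 21.8 L.
W = PΔV = 199×(21.8−49.1) kPa·L = -5430 J.

-5430 J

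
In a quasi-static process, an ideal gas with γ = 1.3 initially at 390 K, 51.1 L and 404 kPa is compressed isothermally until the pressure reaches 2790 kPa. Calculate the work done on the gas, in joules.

n = P₁V₁/(RT₁) = 404×51.1/(8.314×390) = 6.37 mol.
Isothermal: T stays 390 K; PV = const ⇒ V₂ = 7.40 L, P₂ = 2790 kPa.
W = nRT ln(V₂/V₁) = 6.37×8.314×390×ln(0.145) = -39900 J.
Work done on the gas = −W_by = 39900 J.

39900 J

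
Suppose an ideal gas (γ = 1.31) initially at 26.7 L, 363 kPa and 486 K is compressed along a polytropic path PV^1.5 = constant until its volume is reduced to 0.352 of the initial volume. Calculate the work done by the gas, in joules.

-13300 J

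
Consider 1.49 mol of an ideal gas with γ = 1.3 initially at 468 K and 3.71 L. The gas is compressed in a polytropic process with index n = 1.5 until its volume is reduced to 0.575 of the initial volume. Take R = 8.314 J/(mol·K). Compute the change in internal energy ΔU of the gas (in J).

6160 J

P₁ = nRT₁/V₁ = 1.49×8.314×468/3.71 = 1560 kPa.
Polytropic n=1.5: T₂ = T₁(V₁/V₂)^(n−1) = 468×(1.74)^0.50 = 617 K; P₂ = P₁(V₁/V₂)^n = 3580 kPa.
For an ideal gas ΔU = nCvΔT with Cv = R/(γ−1) = 27.7 J/(mol·K).
ΔU = 1.49×27.7×(617−468) = 6160 J.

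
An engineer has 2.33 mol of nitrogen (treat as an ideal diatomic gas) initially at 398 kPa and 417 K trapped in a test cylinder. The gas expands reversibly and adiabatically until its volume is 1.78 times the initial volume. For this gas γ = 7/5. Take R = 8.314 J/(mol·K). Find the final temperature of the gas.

331 K

V₁ = nRT₁/P₁ = 2.33×8.314×417/398 = 20.3 L.
Adiabatic: TV^(γ−1) = const ⇒ T₂ = 417×(0.562)^0.400 = 331 K; PV^γ = const ⇒ P₂ = 178 kPa.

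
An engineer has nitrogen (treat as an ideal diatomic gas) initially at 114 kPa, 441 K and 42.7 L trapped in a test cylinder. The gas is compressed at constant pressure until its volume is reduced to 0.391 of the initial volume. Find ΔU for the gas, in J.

-7410 J

n = P₁V₁/(RT₁) = 114×42.7/(8.314×441) = 1.33 mol.
Isobaric: P stays 114 kPa; V/T = const ⇒ T₂ = 172 K, V₂ = 16.7 L.
For an ideal gas ΔU = nCvΔT with Cv = (5/2)R = 20.8 J/(mol·K).
ΔU = 1.33×20.8×(172−441) = -7410 J.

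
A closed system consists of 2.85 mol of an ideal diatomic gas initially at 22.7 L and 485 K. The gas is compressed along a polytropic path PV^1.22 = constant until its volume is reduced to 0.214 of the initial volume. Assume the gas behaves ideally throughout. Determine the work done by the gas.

P₁ = nRT₁/V₁ = 2.85×8.314×485/22.7 = 506 kPa.
Polytropic n=1.22: T₂ = T₁(V₁/V₂)^(n−1) = 485×(4.67)^0.22 = 681 K; P₂ = P₁(V₁/V₂)^n = 3320 kPa.
W = (P₁V₁−P₂V₂)/(n−1) = (506×22.7−3320×4.86)/0.22 = -21100 J.

-21100 J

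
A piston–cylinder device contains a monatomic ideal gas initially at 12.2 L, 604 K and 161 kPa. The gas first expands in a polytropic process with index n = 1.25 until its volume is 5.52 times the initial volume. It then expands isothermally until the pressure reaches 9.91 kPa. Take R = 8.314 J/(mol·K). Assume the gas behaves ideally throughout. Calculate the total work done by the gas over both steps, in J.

3570 J

n = P₁V₁/(RT₁) = 161×12.2/(8.314×604) = 0.391 mol.
Step 1 — Polytropic n=1.25: T₂ = T₁(V₁/V₂)^(n−1) = 604×(0.181)^0.25 = 394 K; P₂ = P₁(V₁/V₂)^n = 19.0 kPa.
W = (P₁V₁−P₂V₂)/(n−1) = (161×12.2−19.0×67.3)/0.25 = 2730 J.
ΔU = nCvΔT = 0.391×12.5×(394−604) = -1020 J.
Q = ΔU + W = 1710 J.
State after step 1: P = 19.0 kPa, V = 67.3 L, T = 394 K.
Step 2 — Isothermal: T stays 394 K; PV = const ⇒ V₂ = 129 L, P₂ = 9.91 kPa.
ΔU = 0 (ideal gas, T constant).
W = nRT ln(V₂/V₁) = 0.391×8.314×394×ln(1.92) = 836 J.
Q = ΔU + W = 836 J.
Net over both steps: W = 3570 J, Q = 2540 J, ΔU = -1020 J.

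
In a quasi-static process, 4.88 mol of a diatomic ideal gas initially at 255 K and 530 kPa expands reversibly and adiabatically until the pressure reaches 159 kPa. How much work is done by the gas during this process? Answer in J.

7530 J

V₁ = nRT₁/P₁ = 4.88×8.314×255/530 = 19.5 L.
Adiabatic: T₂/T₁ = (P₂/P₁)^((γ−1)/γ) ⇒ T₂ = 255×(0.300)^0.286 = 181 K; V₂ = 46.1 L.
ΔU = nCvΔT = 4.88×20.8×(181−255) = -7530 J.
Q = 0 for an adiabatic process, so W = −ΔU = 7530 J.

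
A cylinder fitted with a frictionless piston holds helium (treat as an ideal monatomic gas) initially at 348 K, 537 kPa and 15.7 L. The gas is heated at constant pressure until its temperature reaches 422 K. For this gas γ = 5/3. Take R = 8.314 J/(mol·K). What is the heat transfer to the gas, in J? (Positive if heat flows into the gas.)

n = P₁V₁/(RT₁) = 537×15.7/(8.314×348) = 2.91 mol.
Isobaric: P stays 537 kPa; V/T = const ⇒ T₂ = 422 K, V₂ = 19.0 L.
W = PΔV = 537×(19.0−15.7) kPa·L = 1790 J.
ΔU = nCvΔT = 2.91×12.5×(422−348) = 2690 J.
Q = ΔU + W = nCpΔT = 4480 J.

4480 J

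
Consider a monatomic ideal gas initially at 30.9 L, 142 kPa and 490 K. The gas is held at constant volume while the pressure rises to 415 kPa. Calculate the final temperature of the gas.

1430 K

Isochoric: V stays 30.9 L; P/T = const ⇒ T₂ = 1430 K, P₂ = 415 kPa.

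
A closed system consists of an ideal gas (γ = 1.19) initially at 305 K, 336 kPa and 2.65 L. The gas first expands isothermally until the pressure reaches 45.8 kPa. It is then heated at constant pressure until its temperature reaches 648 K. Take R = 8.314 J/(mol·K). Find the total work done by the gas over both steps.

2780 J

n = P₁V₁/(RT₁) = 336×2.65/(8.314×305) = 0.351 mol.
Step 1 — Isothermal: T stays 305 K; PV = const ⇒ V₂ = 19.4 L, P₂ = 45.8 kPa.
ΔU = 0 (ideal gas, T constant).
W = nRT ln(V₂/V₁) = 0.351×8.314×305×ln(7.34) = 1770 J.
Q = ΔU + W = 1770 J.
State after step 1: P = 45.8 kPa, V = 19.4 L, T = 305 K.
Step 2 — Isobaric: P stays 45.8 kPa; V/T = const ⇒ T₂ = 648 K, V₂ = 41.3 L.
W = PΔV = 45.8×(41.3−19.4) kPa·L = 1000 J.
ΔU = nCvΔT = 0.351×43.8×(648−305) = 5270 J.
Q = ΔU + W = nCpΔT = 6270 J.
Net over both steps: W = 2780 J, Q = 8050 J, ΔU = 5270 J.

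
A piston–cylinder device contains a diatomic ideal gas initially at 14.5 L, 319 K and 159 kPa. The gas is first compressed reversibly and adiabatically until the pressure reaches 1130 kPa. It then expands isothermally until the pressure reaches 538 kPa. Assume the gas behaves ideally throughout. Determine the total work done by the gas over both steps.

-1330 J

n = P₁V₁/(RT₁) = 159×14.5/(8.314×319) = 0.869 mol.
Step 1 — Adiabatic: T₂/T₁ = (P₂/P₁)^((γ−1)/γ) ⇒ T₂ = 319×(7.11)^0.286 = 559 K; V₂ = 3.57 L.
ΔU = nCvΔT = 0.869×20.8×(559−319) = 4330 J.
Q = 0 for an adiabatic process, so W = −ΔU = -4330 J.
State after step 1: P = 1130 kPa, V = 3.57 L, T = 559 K.
Step 2 — Isothermal: T stays 559 K; PV = const ⇒ V₂ = 7.50 L, P₂ = 538 kPa.
ΔU = 0 (ideal gas, T constant).
W = nRT ln(V₂/V₁) = 0.869×8.314×559×ln(2.10) = 3000 J.
Q = ΔU + W = 3000 J.
Net over both steps: W = -1330 J, Q = 3000 J, ΔU = 4330 J.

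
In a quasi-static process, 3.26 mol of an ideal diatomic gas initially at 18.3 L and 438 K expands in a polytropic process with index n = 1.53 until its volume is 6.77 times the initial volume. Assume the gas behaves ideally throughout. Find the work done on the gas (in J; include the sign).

-14300 J

P₁ = nRT₁/V₁ = 3.26×8.314×438/18.3 = 649 kPa.
Polytropic n=1.53: T₂ = T₁(V₁/V₂)^(n−1) = 438×(0.148)^0.53 = 159 K; P₂ = P₁(V₁/V₂)^n = 34.8 kPa.
W = (P₁V₁−P₂V₂)/(n−1) = (649×18.3−34.8×124)/0.53 = 14300 J.
Work done on the gas = −W_by = -14300 J.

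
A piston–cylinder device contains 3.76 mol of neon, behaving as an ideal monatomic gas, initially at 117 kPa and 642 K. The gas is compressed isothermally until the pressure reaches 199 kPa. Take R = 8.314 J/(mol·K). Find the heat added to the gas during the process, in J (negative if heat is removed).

V₁ = nRT₁/P₁ = 3.76×8.314×642/117 = 172 L.
Isothermal: T stays 642 K; PV = const ⇒ V₂ = 101 L, P₂ = 199 kPa.
ΔU = 0 (ideal gas, T constant).
W = nRT ln(V₂/V₁) = 3.76×8.314×642×ln(0.588) = -10700 J.
Q = ΔU + W = -10700 J.

-10700 J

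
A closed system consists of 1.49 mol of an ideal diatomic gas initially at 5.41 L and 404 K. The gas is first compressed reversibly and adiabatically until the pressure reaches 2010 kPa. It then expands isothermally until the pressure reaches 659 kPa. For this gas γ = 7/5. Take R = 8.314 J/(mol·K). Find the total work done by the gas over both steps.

3860 J

P₁ = nRT₁/V₁ = 1.49×8.314×404/5.41 = 925 kPa.
Step 1 — Adiabatic: T₂/T₁ = (P₂/P₁)^((γ−1)/γ) ⇒ T₂ = 404×(2.17)^0.286 = 504 K; V₂ = 3.11 L.
ΔU = nCvΔT = 1.49×20.8×(504−404) = 3110 J.
Q = 0 for an adiabatic process, so W = −ΔU = -3110 J.
State after step 1: P = 2010 kPa, V = 3.11 L, T = 504 K.
Step 2 — Isothermal: T stays 504 K; PV = const ⇒ V₂ = 9.48 L, P₂ = 659 kPa.
ΔU = 0 (ideal gas, T constant).
W = nRT ln(V₂/V₁) = 1.49×8.314×504×ln(3.05) = 6970 J.
Q = ΔU + W = 6970 J.
Net over both steps: W = 3860 J, Q = 6970 J, ΔU = 3110 J.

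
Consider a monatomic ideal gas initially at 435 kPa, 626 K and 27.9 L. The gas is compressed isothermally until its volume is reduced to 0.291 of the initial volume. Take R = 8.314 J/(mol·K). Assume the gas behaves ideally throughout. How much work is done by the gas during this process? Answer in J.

n = P₁V₁/(RT₁) = 435×27.9/(8.314×626) = 2.33 mol.
Isothermal: T stays 626 K; PV = const ⇒ V₂ = 8.12 L, P₂ = 1490 kPa.
W = nRT ln(V₂/V₁) = 2.33×8.314×626×ln(0.291) = -15000 J.

-15000 J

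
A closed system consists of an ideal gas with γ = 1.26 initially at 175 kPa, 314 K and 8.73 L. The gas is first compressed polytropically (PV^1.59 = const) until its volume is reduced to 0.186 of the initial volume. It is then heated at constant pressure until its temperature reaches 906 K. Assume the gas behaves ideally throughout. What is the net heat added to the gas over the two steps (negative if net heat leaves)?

6970 J

n = P₁V₁/(RT₁) = 175×8.73/(8.314×314) = 0.585 mol.
Step 1 — Polytropic n=1.59: T₂ = T₁(V₁/V₂)^(n−1) = 314×(5.38)^0.59 = 847 K; P₂ = P₁(V₁/V₂)^n = 2540 kPa.
W = (P₁V₁−P₂V₂)/(n−1) = (175×8.73−2540×1.62)/0.59 = -4400 J.
ΔU = nCvΔT = 0.585×32.0×(847−314) = 9980 J.
Q = ΔU + W = 5580 J.
State after step 1: P = 2540 kPa, V = 1.62 L, T = 847 K.
Step 2 — Isobaric: P stays 2540 kPa; V/T = const ⇒ T₂ = 906 K, V₂ = 1.74 L.
W = PΔV = 2540×(1.74−1.62) kPa·L = 287 J.
ΔU = nCvΔT = 0.585×32.0×(906−847) = 1100 J.
Q = ΔU + W = nCpΔT = 1390 J.
Net over both steps: W = -4110 J, Q = 6970 J, ΔU = 11100 J.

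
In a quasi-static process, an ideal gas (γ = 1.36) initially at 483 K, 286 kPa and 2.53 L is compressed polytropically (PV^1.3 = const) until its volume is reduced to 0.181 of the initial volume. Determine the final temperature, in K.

Polytropic n=1.3: T₂ = T₁(V₁/V₂)^(n−1) = 483×(5.52)^0.30 = 807 K; P₂ = P₁(V₁/V₂)^n = 2640 kPa.

807 K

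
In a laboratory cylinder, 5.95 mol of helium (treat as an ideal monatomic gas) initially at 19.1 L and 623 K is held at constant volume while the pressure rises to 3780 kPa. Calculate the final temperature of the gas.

P₁ = nRT₁/V₁ = 5.95×8.314×623/19.1 = 1610 kPa.
Isochoric: V stays 19.1 L; P/T = const ⇒ T₂ = 1460 K, P₂ = 3780 kPa.

1460 K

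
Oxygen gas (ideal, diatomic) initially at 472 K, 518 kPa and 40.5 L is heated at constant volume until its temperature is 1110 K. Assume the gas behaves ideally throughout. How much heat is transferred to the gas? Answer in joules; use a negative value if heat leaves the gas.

70900 J

n = P₁V₁/(RT₁) = 518×40.5/(8.314×472) = 5.35 mol.
Isochoric: V stays 40.5 L; P/T = const ⇒ T₂ = 1110 K, P₂ = 1220 kPa.
W = 0 (no volume change).
ΔU = nCvΔT = 5.35×20.8×(1110−472) = 70900 J.
Q = ΔU = 70900 J.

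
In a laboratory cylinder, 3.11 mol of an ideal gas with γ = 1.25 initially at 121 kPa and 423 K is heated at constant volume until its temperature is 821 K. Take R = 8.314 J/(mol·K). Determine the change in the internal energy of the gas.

V₁ = nRT₁/P₁ = 3.11×8.314×423/121 = 90.4 L.
Isochoric: V stays 90.4 L; P/T = const ⇒ T₂ = 821 K, P₂ = 235 kPa.
For an ideal gas ΔU = nCvΔT with Cv = R/(γ−1) = 33.3 J/(mol·K).
ΔU = 3.11×33.3×(821−423) = 41200 J.

41200 J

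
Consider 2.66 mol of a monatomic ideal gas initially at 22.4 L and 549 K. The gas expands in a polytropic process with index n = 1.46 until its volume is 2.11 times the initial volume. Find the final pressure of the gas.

P₁ = nRT₁/V₁ = 2.66×8.314×549/22.4 = 542 kPa.
Polytropic n=1.46: T₂ = T₁(V₁/V₂)^(n−1) = 549×(0.474)^0.46 = 389 K; P₂ = P₁(V₁/V₂)^n = 182 kPa.

182 kPa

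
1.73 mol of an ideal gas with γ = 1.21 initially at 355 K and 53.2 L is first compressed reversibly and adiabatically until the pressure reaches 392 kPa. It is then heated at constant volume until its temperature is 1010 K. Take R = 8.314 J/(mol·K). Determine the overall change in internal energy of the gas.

44900 J

P₁ = nRT₁/V₁ = 1.73×8.314×355/53.2 = 96.0 kPa.
Step 1 — Adiabatic: T₂/T₁ = (P₂/P₁)^((γ−1)/γ) ⇒ T₂ = 355×(4.08)^0.174 = 453 K; V₂ = 16.6 L.
ΔU = nCvΔT = 1.73×39.6×(453−355) = 6730 J.
Q = 0 for an adiabatic process, so W = −ΔU = -6730 J.
State after step 1: P = 392 kPa, V = 16.6 L, T = 453 K.
Step 2 — Isochoric: V stays 16.6 L; P/T = const ⇒ T₂ = 1010 K, P₂ = 874 kPa.
W = 0 (no volume change).
ΔU = nCvΔT = 1.73×39.6×(1010−453) = 38100 J.
Q = ΔU = 38100 J.
Net over both steps: W = -6730 J, Q = 38100 J, ΔU = 44900 J.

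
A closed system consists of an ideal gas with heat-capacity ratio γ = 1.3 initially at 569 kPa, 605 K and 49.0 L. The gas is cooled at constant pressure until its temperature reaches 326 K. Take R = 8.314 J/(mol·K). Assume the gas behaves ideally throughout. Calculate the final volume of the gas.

Isobaric: P stays 569 kPa; V/T = const ⇒ T₂ = 326 K, V₂ = 26.4 L.

26.4 L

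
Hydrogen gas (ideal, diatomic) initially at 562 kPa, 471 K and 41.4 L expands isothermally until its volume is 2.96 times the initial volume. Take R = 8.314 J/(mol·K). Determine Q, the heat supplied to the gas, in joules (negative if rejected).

n = P₁V₁/(RT₁) = 562×41.4/(8.314×471) = 5.94 mol.
Isothermal: T stays 471 K; PV = const ⇒ V₂ = 123 L, P₂ = 190 kPa.
ΔU = 0 (ideal gas, T constant).
W = nRT ln(V₂/V₁) = 5.94×8.314×471×ln(2.96) = 25200 J.
Q = ΔU + W = 25200 J.

25200 J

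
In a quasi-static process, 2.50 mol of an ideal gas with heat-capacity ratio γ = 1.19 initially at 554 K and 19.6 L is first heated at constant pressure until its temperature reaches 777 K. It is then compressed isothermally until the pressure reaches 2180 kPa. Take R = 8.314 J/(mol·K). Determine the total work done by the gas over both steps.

P₁ = nRT₁/V₁ = 2.50×8.314×554/19.6 = 587 kPa.
Step 1 — Isobaric: P stays 587 kPa; V/T = const ⇒ T₂ = 777 K, V₂ = 27.5 L.
W = PΔV = 587×(27.5−19.6) kPa·L = 4640 J.
ΔU = nCvΔT = 2.50×43.8×(777−554) = 24400 J.
Q = ΔU + W = nCpΔT = 29000 J.
State after step 1: P = 587 kPa, V = 27.5 L, T = 777 K.
Step 2 — Isothermal: T stays 777 K; PV = const ⇒ V₂ = 7.41 L, P₂ = 2180 kPa.
ΔU = 0 (ideal gas, T constant).
W = nRT ln(V₂/V₁) = 2.50×8.314×777×ln(0.269) = -21200 J.
Q = ΔU + W = -21200 J.
Net over both steps: W = -16500 J, Q = 7850 J, ΔU = 24400 J.

-16500 J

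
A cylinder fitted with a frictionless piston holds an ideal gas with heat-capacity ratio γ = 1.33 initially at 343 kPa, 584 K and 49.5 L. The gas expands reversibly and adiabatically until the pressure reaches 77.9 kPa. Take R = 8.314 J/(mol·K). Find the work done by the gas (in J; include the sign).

n = P₁V₁/(RT₁) = 343×49.5/(8.314×584) = 3.50 mol.
Adiabatic: T₂/T₁ = (P₂/P₁)^((γ−1)/γ) ⇒ T₂ = 584×(0.227)^0.248 = 404 K; V₂ = 151 L.
ΔU = nCvΔT = 3.50×25.2×(404−584) = -15800 J.
Q = 0 for an adiabatic process, so W = −ΔU = 15800 J.

15800 J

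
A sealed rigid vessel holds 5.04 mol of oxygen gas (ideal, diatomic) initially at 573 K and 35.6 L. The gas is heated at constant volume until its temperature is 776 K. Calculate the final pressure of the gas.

913 kPa

P₁ = nRT₁/V₁ = 5.04×8.314×573/35.6 = 674 kPa.
Isochoric: V stays 35.6 L; P/T = const ⇒ T₂ = 776 K, P₂ = 913 kPa.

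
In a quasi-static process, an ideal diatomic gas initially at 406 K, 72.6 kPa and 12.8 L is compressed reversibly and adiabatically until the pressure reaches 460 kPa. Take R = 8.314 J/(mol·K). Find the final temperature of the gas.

688 K

Adiabatic: T₂/T₁ = (P₂/P₁)^((γ−1)/γ) ⇒ T₂ = 406×(6.34)^0.286 = 688 K; V₂ = 3.42 L.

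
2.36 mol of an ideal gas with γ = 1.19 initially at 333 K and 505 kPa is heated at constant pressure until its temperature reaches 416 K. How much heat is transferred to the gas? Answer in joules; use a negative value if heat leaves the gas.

V₁ = nRT₁/P₁ = 2.36×8.314×333/505 = 12.9 L.
Isobaric: P stays 505 kPa; V/T = const ⇒ T₂ = 416 K, V₂ = 16.2 L.
W = PΔV = 505×(16.2−12.9) kPa·L = 1630 J.
ΔU = nCvΔT = 2.36×43.8×(416−333) = 8570 J.
Q = ΔU + W = nCpΔT = 10200 J.

10200 J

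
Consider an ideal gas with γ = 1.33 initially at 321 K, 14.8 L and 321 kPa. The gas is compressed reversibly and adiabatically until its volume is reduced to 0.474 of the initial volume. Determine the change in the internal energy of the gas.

4020 J

n = P₁V₁/(RT₁) = 321×14.8/(8.314×321) = 1.78 mol.
Adiabatic: TV^(γ−1) = const ⇒ T₂ = 321×(2.11)^0.330 = 411 K; PV^γ = const ⇒ P₂ = 866 kPa.
For an ideal gas ΔU = nCvΔT with Cv = R/(γ−1) = 25.2 J/(mol·K).
ΔU = 1.78×25.2×(411−321) = 4020 J.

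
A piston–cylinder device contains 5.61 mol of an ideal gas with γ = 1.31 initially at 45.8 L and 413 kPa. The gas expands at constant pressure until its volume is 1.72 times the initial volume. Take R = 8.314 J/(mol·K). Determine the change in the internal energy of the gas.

T₁ = P₁V₁/(nR) = 413×45.8/(5.61×8.314) = 406 K.
Isobaric: P stays 413 kPa; V/T = const ⇒ T₂ = 698 K, V₂ = 78.8 L.
For an ideal gas ΔU = nCvΔT with Cv = R/(γ−1) = 26.8 J/(mol·K).
ΔU = 5.61×26.8×(698−406) = 43900 J.

43900 J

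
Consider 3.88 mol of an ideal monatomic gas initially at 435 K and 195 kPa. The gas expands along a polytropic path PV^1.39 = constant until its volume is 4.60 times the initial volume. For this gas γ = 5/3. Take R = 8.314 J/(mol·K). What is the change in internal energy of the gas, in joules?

-9440 J

V₁ = nRT₁/P₁ = 3.88×8.314×435/195 = 72.0 L.
Polytropic n=1.39: T₂ = T₁(V₁/V₂)^(n−1) = 435×(0.217)^0.39 = 240 K; P₂ = P₁(V₁/V₂)^n = 23.4 kPa.
For an ideal gas ΔU = nCvΔT with Cv = (3/2)R = 12.5 J/(mol·K).
ΔU = 3.88×12.5×(240−435) = -9440 J.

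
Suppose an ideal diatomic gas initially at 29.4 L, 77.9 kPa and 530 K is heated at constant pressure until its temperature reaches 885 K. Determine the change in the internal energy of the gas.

3840 J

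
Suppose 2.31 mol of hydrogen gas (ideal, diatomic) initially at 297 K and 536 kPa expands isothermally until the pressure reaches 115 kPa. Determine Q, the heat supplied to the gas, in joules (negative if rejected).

V₁ = nRT₁/P₁ = 2.31×8.314×297/536 = 10.6 L.
Isothermal: T stays 297 K; PV = const ⇒ V₂ = 49.6 L, P₂ = 115 kPa.
ΔU = 0 (ideal gas, T constant).
W = nRT ln(V₂/V₁) = 2.31×8.314×297×ln(4.66) = 8780 J.
Q = ΔU + W = 8780 J.

8780 J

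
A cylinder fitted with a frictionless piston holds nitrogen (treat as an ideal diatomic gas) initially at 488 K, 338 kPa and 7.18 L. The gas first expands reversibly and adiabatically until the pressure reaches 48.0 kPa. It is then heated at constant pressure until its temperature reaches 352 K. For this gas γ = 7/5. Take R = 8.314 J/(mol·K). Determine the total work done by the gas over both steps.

n = P₁V₁/(RT₁) = 338×7.18/(8.314×488) = 0.598 mol.
Step 1 — Adiabatic: T₂/T₁ = (P₂/P₁)^((γ−1)/γ) ⇒ T₂ = 488×(0.142)^0.286 = 279 K; V₂ = 28.9 L.
ΔU = nCvΔT = 0.598×20.8×(279−488) = -2590 J.
Q = 0 for an adiabatic process, so W = −ΔU = 2590 J.
State after step 1: P = 48.0 kPa, V = 28.9 L, T = 279 K.
Step 2 — Isobaric: P stays 48.0 kPa; V/T = const ⇒ T₂ = 352 K, V₂ = 36.5 L.
W = PΔV = 48.0×(36.5−28.9) kPa·L = 361 J.
ΔU = nCvΔT = 0.598×20.8×(352−279) = 903 J.
Q = ΔU + W = nCpΔT = 1260 J.
Net over both steps: W = 2950 J, Q = 1260 J, ΔU = -1690 J.

2950 J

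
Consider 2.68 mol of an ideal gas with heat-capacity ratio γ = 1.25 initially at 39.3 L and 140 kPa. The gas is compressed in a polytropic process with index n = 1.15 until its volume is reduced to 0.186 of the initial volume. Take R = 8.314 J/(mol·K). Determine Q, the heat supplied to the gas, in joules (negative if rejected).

-4210 J

T₁ = P₁V₁/(nR) = 140×39.3/(2.68×8.314) = 247 K.
Polytropic n=1.15: T₂ = T₁(V₁/V₂)^(n−1) = 247×(5.38)^0.15 = 318 K; P₂ = P₁(V₁/V₂)^n = 969 kPa.
W = (P₁V₁−P₂V₂)/(n−1) = (140×39.3−969×7.31)/0.15 = -10500 J.
ΔU = nCvΔT = 2.68×33.3×(318−247) = 6320 J.
Q = ΔU + W = -4210 J.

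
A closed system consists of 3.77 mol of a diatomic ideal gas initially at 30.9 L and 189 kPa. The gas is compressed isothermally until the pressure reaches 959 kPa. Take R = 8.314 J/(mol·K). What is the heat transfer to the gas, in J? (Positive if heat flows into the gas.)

-9490 J

T₁ = P₁V₁/(nR) = 189×30.9/(3.77×8.314) = 186 K.
Isothermal: T stays 186 K; PV = const ⇒ V₂ = 6.09 L, P₂ = 959 kPa.
ΔU = 0 (ideal gas, T constant).
W = nRT ln(V₂/V₁) = 3.77×8.314×186×ln(0.197) = -9490 J.
Q = ΔU + W = -9490 J.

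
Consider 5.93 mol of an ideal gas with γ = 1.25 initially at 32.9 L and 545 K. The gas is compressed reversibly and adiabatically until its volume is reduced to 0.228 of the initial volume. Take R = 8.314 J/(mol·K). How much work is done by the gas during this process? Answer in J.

-48100 J

P₁ = nRT₁/V₁ = 5.93×8.314×545/32.9 = 817 kPa.
Adiabatic: TV^(γ−1) = const ⇒ T₂ = 545×(4.39)^0.250 = 789 K; PV^γ = const ⇒ P₂ = 5180 kPa.
ΔU = nCvΔT = 5.93×33.3×(789−545) = 48100 J.
Q = 0 for an adiabatic process, so W = −ΔU = -48100 J.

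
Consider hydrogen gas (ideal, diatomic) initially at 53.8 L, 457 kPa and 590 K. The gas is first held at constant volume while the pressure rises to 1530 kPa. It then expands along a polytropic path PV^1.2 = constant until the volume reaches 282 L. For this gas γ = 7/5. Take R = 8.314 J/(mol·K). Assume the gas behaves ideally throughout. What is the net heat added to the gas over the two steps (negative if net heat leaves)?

n = P₁V₁/(RT₁) = 457×53.8/(8.314×590) = 5.01 mol.
Step 1 — Isochoric: V stays 53.8 L; P/T = const ⇒ T₂ = 1980 K, P₂ = 1530 kPa.
W = 0 (no volume change).
ΔU = nCvΔT = 5.01×20.8×(1980−590) = 144000 J.
Q = ΔU = 144000 J.
State after step 1: P = 1530 kPa, V = 53.8 L, T = 1980 K.
Step 2 — Polytropic n=1.2: T₂ = T₁(V₁/V₂)^(n−1) = 1980×(0.191)^0.20 = 1420 K; P₂ = P₁(V₁/V₂)^n = 210 kPa.
W = (P₁V₁−P₂V₂)/(n−1) = (1530×53.8−210×282)/0.20 = 116000 J.
ΔU = nCvΔT = 5.01×20.8×(1420−1980) = -58000 J.
Q = ΔU + W = 58000 J.
Net over both steps: W = 116000 J, Q = 202000 J, ΔU = 86300 J.

202000 J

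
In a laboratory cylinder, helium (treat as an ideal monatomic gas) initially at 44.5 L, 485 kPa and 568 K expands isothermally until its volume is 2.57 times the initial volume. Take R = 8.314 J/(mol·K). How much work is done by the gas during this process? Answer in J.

20400 J

n = P₁V₁/(RT₁) = 485×44.5/(8.314×568) = 4.57 mol.
Isothermal: T stays 568 K; PV = const ⇒ V₂ = 114 L, P₂ = 189 kPa.
W = nRT ln(V₂/V₁) = 4.57×8.314×568×ln(2.57) = 20400 J.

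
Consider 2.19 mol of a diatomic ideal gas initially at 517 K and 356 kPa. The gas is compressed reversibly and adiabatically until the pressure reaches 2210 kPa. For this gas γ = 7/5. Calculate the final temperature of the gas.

871 K

V₁ = nRT₁/P₁ = 2.19×8.314×517/356 = 26.4 L.
Adiabatic: T₂/T₁ = (P₂/P₁)^((γ−1)/γ) ⇒ T₂ = 517×(6.21)^0.286 = 871 K; V₂ = 7.18 L.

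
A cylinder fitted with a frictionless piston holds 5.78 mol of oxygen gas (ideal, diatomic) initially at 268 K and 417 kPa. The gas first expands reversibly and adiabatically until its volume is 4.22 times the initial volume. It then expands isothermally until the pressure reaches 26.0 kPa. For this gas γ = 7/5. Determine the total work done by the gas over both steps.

V₁ = nRT₁/P₁ = 5.78×8.314×268/417 = 30.9 L.
Step 1 — Adiabatic: TV^(γ−1) = const ⇒ T₂ = 268×(0.237)^0.400 = 151 K; PV^γ = const ⇒ P₂ = 55.6 kPa.
ΔU = nCvΔT = 5.78×20.8×(151−268) = -14100 J.
Q = 0 for an adiabatic process, so W = −ΔU = 14100 J.
State after step 1: P = 55.6 kPa, V = 130 L, T = 151 K.
Step 2 — Isothermal: T stays 151 K; PV = const ⇒ V₂ = 278 L, P₂ = 26.0 kPa.
ΔU = 0 (ideal gas, T constant).
W = nRT ln(V₂/V₁) = 5.78×8.314×151×ln(2.14) = 5500 J.
Q = ΔU + W = 5500 J.
Net over both steps: W = 19600 J, Q = 5500 J, ΔU = -14100 J.

19600 J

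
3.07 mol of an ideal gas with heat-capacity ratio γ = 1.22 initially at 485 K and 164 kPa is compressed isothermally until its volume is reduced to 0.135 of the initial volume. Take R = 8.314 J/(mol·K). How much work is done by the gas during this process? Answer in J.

-24800 J

V₁ = nRT₁/P₁ = 3.07×8.314×485/164 = 75.5 L.
Isothermal: T stays 485 K; PV = const ⇒ V₂ = 10.2 L, P₂ = 1210 kPa.
W = nRT ln(V₂/V₁) = 3.07×8.314×485×ln(0.135) = -24800 J.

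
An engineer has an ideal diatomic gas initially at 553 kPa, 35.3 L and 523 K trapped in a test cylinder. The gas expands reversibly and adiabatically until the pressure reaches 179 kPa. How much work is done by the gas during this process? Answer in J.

13400 J

n = P₁V₁/(RT₁) = 553×35.3/(8.314×523) = 4.49 mol.
Adiabatic: T₂/T₁ = (P₂/P₁)^((γ−1)/γ) ⇒ T₂ = 523×(0.324)^0.286 = 379 K; V₂ = 79.0 L.
ΔU = nCvΔT = 4.49×20.8×(379−523) = -13400 J.
Q = 0 for an adiabatic process, so W = −ΔU = 13400 J.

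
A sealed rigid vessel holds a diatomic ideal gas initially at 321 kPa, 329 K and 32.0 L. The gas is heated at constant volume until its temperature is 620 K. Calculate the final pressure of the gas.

605 kPa

Isochoric: V stays 32.0 L; P/T = const ⇒ T₂ = 620 K, P₂ = 605 kPa.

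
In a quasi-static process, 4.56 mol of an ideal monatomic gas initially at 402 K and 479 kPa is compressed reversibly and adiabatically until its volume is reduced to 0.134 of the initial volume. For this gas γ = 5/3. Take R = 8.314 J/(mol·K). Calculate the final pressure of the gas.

V₁ = nRT₁/P₁ = 4.56×8.314×402/479 = 31.8 L.
Adiabatic: TV^(γ−1) = const ⇒ T₂ = 402×(7.46)^0.667 = 1540 K; PV^γ = const ⇒ P₂ = 13700 kPa.

13700 kPa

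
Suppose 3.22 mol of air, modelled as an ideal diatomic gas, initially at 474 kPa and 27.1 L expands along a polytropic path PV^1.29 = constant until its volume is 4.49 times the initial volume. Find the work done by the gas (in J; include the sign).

T₁ = P₁V₁/(nR) = 474×27.1/(3.22×8.314) = 480 K.
Polytropic n=1.29: T₂ = T₁(V₁/V₂)^(n−1) = 480×(0.223)^0.29 = 310 K; P₂ = P₁(V₁/V₂)^n = 68.3 kPa.
W = (P₁V₁−P₂V₂)/(n−1) = (474×27.1−68.3×122)/0.29 = 15600 J.

15600 J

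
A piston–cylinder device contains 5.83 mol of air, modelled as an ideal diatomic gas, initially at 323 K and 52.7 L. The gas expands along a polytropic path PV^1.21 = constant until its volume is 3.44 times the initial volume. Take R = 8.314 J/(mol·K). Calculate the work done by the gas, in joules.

P₁ = nRT₁/V₁ = 5.83×8.314×323/52.7 = 297 kPa.
Polytropic n=1.21: T₂ = T₁(V₁/V₂)^(n−1) = 323×(0.291)^0.21 = 249 K; P₂ = P₁(V₁/V₂)^n = 66.6 kPa.
W = (P₁V₁−P₂V₂)/(n−1) = (297×52.7−66.6×181)/0.21 = 17000 J.

17000 J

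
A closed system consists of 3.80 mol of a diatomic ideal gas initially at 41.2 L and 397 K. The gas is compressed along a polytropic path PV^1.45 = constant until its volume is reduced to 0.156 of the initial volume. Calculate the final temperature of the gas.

P₁ = nRT₁/V₁ = 3.80×8.314×397/41.2 = 304 kPa.
Polytropic n=1.45: T₂ = T₁(V₁/V₂)^(n−1) = 397×(6.41)^0.45 = 916 K; P₂ = P₁(V₁/V₂)^n = 4500 kPa.

916 K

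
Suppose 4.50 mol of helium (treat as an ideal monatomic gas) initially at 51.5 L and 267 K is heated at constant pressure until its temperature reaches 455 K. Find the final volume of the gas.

87.8 L

P₁ = nRT₁/V₁ = 4.50×8.314×267/51.5 = 194 kPa.
Isobaric: P stays 194 kPa; V/T = const ⇒ T₂ = 455 K, V₂ = 87.8 L.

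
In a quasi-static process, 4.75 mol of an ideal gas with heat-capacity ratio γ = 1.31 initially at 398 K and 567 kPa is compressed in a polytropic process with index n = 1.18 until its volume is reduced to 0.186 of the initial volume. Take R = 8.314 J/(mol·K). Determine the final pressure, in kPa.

V₁ = nRT₁/P₁ = 4.75×8.314×398/567 = 27.7 L.
Polytropic n=1.18: T₂ = T₁(V₁/V₂)^(n−1) = 398×(5.38)^0.18 = 539 K; P₂ = P₁(V₁/V₂)^n = 4130 kPa.

4130 kPa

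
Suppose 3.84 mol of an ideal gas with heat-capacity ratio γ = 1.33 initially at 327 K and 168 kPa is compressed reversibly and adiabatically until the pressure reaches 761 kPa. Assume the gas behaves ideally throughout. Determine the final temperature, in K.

476 K

V₁ = nRT₁/P₁ = 3.84×8.314×327/168 = 62.1 L.
Adiabatic: T₂/T₁ = (P₂/P₁)^((γ−1)/γ) ⇒ T₂ = 327×(4.53)^0.248 = 476 K; V₂ = 20.0 L.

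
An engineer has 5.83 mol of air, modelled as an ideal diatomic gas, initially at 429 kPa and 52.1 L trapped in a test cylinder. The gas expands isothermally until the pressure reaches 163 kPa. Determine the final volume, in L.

137 L

T₁ = P₁V₁/(nR) = 429×52.1/(5.83×8.314) = 461 K.
Isothermal: T stays 461 K; PV = const ⇒ V₂ = 137 L, P₂ = 163 kPa.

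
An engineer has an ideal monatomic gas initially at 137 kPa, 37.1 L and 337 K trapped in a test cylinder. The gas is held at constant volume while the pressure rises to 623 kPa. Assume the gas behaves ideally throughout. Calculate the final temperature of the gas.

Isochoric: V stays 37.1 L; P/T = const ⇒ T₂ = 1530 K, P₂ = 623 kPa.

1530 K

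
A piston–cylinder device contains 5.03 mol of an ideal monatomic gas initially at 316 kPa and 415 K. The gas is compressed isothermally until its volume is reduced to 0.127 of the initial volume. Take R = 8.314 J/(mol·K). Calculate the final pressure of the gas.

V₁ = nRT₁/P₁ = 5.03×8.314×415/316 = 54.9 L.
Isothermal: T stays 415 K; PV = const ⇒ V₂ = 6.97 L, P₂ = 2490 kPa.

2490 kPa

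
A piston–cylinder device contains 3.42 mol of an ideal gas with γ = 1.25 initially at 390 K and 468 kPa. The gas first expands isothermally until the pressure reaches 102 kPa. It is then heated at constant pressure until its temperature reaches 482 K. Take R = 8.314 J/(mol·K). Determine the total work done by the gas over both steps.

19500 J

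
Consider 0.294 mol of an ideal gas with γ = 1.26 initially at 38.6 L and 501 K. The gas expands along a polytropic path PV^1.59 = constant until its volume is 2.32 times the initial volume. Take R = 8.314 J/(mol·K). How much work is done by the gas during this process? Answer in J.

812 J

P₁ = nRT₁/V₁ = 0.294×8.314×501/38.6 = 31.7 kPa.
Polytropic n=1.59: T₂ = T₁(V₁/V₂)^(n−1) = 501×(0.431)^0.59 = 305 K; P₂ = P₁(V₁/V₂)^n = 8.32 kPa.
W = (P₁V₁−P₂V₂)/(n−1) = (31.7×38.6−8.32×89.6)/0.59 = 812 J.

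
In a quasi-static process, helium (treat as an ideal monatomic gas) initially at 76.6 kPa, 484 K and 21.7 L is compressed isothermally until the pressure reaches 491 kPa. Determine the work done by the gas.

-3090 J

n = P₁V₁/(RT₁) = 76.6×21.7/(8.314×484) = 0.413 mol.
Isothermal: T stays 484 K; PV = const ⇒ V₂ = 3.39 L, P₂ = 491 kPa.
W = nRT ln(V₂/V₁) = 0.413×8.314×484×ln(0.156) = -3090 J.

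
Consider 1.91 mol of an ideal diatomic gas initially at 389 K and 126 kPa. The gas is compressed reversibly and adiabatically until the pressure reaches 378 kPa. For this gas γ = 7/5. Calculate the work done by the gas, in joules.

-5690 J

V₁ = nRT₁/P₁ = 1.91×8.314×389/126 = 49.0 L.
Adiabatic: T₂/T₁ = (P₂/P₁)^((γ−1)/γ) ⇒ T₂ = 389×(3.00)^0.286 = 532 K; V₂ = 22.4 L.
ΔU = nCvΔT = 1.91×20.8×(532−389) = 5690 J.
Q = 0 for an adiabatic process, so W = −ΔU = -5690 J.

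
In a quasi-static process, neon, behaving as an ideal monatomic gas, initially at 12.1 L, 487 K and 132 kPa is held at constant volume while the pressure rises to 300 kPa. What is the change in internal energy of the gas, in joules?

3050 J

n = P₁V₁/(RT₁) = 132×12.1/(8.314×487) = 0.394 mol.
Isochoric: V stays 12.1 L; P/T = const ⇒ T₂ = 1110 K, P₂ = 300 kPa.
For an ideal gas ΔU = nCvΔT with Cv = (3/2)R = 12.5 J/(mol·K).
ΔU = 0.394×12.5×(1110−487) = 3050 J.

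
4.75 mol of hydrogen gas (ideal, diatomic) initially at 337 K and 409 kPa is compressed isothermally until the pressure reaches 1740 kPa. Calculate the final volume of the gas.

7.65 L

V₁ = nRT₁/P₁ = 4.75×8.314×337/409 = 32.5 L.
Isothermal: T stays 337 K; PV = const ⇒ V₂ = 7.65 L, P₂ = 1740 kPa.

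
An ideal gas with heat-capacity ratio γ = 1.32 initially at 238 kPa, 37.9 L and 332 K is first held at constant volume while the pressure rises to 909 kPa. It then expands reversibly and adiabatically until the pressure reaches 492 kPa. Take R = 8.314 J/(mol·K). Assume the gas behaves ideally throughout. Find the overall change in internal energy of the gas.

64600 J

n = P₁V₁/(RT₁) = 238×37.9/(8.314×332) = 3.27 mol.
Step 1 — Isochoric: V stays 37.9 L; P/T = const ⇒ T₂ = 1270 K, P₂ = 909 kPa.
W = 0 (no volume change).
ΔU = nCvΔT = 3.27×26.0×(1270−332) = 79500 J.
Q = ΔU = 79500 J.
State after step 1: P = 909 kPa, V = 37.9 L, T = 1270 K.
Step 2 — Adiabatic: T₂/T₁ = (P₂/P₁)^((γ−1)/γ) ⇒ T₂ = 1270×(0.541)^0.242 = 1090 K; V₂ = 60.3 L.
ΔU = nCvΔT = 3.27×26.0×(1090−1270) = -14900 J.
Q = 0 for an adiabatic process, so W = −ΔU = 14900 J.
Net over both steps: W = 14900 J, Q = 79500 J, ΔU = 64600 J.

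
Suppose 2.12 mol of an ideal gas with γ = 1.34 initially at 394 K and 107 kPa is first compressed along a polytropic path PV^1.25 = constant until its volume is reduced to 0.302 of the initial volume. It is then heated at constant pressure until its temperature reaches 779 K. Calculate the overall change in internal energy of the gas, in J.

V₁ = nRT₁/P₁ = 2.12×8.314×394/107 = 64.9 L.
Step 1 — Polytropic n=1.25: T₂ = T₁(V₁/V₂)^(n−1) = 394×(3.31)^0.25 = 531 K; P₂ = P₁(V₁/V₂)^n = 478 kPa.
W = (P₁V₁−P₂V₂)/(n−1) = (107×64.9−478×19.6)/0.25 = -9690 J.
ΔU = nCvΔT = 2.12×24.5×(531−394) = 7130 J.
Q = ΔU + W = -2570 J.
State after step 1: P = 478 kPa, V = 19.6 L, T = 531 K.
Step 2 — Isobaric: P stays 478 kPa; V/T = const ⇒ T₂ = 779 K, V₂ = 28.7 L.
W = PΔV = 478×(28.7−19.6) kPa·L = 4360 J.
ΔU = nCvΔT = 2.12×24.5×(779−531) = 12800 J.
Q = ΔU + W = nCpΔT = 17200 J.
Net over both steps: W = -5330 J, Q = 14600 J, ΔU = 20000 J.

20000 J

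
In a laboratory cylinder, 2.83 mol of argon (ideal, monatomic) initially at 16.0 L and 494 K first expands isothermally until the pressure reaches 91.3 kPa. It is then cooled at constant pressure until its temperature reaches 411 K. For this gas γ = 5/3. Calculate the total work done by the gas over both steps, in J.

P₁ = nRT₁/V₁ = 2.83×8.314×494/16.0 = 726 kPa.
Step 1 — Isothermal: T stays 494 K; PV = const ⇒ V₂ = 127 L, P₂ = 91.3 kPa.
ΔU = 0 (ideal gas, T constant).
W = nRT ln(V₂/V₁) = 2.83×8.314×494×ln(7.96) = 24100 J.
Q = ΔU + W = 24100 J.
State after step 1: P = 91.3 kPa, V = 127 L, T = 494 K.
Step 2 — Isobaric: P stays 91.3 kPa; V/T = const ⇒ T₂ = 411 K, V₂ = 106 L.
W = PΔV = 91.3×(106−127) kPa·L = -1950 J.
ΔU = nCvΔT = 2.83×12.5×(411−494) = -2930 J.
Q = ΔU + W = nCpΔT = -4880 J.
Net over both steps: W = 22200 J, Q = 19200 J, ΔU = -2930 J.

22200 J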